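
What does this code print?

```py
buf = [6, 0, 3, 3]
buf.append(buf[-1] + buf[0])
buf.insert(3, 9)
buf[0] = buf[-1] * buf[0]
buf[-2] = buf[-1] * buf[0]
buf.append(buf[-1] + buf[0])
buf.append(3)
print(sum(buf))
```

append buf[-1]+buf[0] = 3+6 = 9 → [6, 0, 3, 3, 9]
insert 9 at 3 → [6, 0, 3, 9, 3, 9]
buf[0] = buf[-1]*buf[0] = 9*6 = 54 → [54, 0, 3, 9, 3, 9]
buf[-2] = buf[-1]*buf[0] = 9*54 = 486 → [54, 0, 3, 9, 486, 9]
append buf[-1]+buf[0] = 9+54 = 63 → [54, 0, 3, 9, 486, 9, 63]
append 3 → [54, 0, 3, 9, 486, 9, 63, 3]
sum = 627

627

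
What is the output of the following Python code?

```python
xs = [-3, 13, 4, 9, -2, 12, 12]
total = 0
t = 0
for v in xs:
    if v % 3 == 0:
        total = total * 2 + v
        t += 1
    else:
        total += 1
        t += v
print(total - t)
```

49

v=-3: %3==0, total = 0*2+(-3) = -3; t=1
v=13: not %3==0, total = (-3)+1 = -2; t=14
v=4: not %3==0, total = (-2)+1 = -1; t=18
v=9: %3==0, total = (-1)*2+9 = 7; t=19
v=-2: not %3==0, total = 7+1 = 8; t=17
v=12: %3==0, total = 8*2+12 = 28; t=18
v=12: %3==0, total = 28*2+12 = 68; t=19
total-t = 68-19 = 49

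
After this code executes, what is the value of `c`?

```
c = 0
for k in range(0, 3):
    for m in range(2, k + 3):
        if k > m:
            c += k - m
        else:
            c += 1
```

k=0,m=2: not 0>2, c = 0+1 = 1
k=1,m=2: not 1>2, c = 1+1 = 2
k=1,m=3: not 1>3, c = 2+1 = 3
k=2,m=2: not 2>2, c = 3+1 = 4
k=2,m=3: not 2>3, c = 4+1 = 5
k=2,m=4: not 2>4, c = 5+1 = 6

6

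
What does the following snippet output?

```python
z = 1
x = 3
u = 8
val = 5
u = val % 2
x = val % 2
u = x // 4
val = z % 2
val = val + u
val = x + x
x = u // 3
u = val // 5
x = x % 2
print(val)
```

u = 5%2 = 1
x = 5%2 = 1
u = 1//4 = 0
val = 1%2 = 1
val = 1+0 = 1
val = 1+1 = 2
x = 0//3 = 0
u = 2//5 = 0
x = 0%2 = 0

2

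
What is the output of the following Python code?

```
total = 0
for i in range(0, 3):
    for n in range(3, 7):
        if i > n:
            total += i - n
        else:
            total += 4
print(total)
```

48

i=0,n=3: not 0>3, total = 0+4 = 4
i=0,n=4: not 0>4, total = 4+4 = 8
i=0,n=5: not 0>5, total = 8+4 = 12
i=0,n=6: not 0>6, total = 12+4 = 16
i=1,n=3: not 1>3, total = 16+4 = 20
i=1,n=4: not 1>4, total = 20+4 = 24
i=1,n=5: not 1>5, total = 24+4 = 28
i=1,n=6: not 1>6, total = 28+4 = 32
i=2,n=3: not 2>3, total = 32+4 = 36
i=2,n=4: not 2>4, total = 36+4 = 40
i=2,n=5: not 2>5, total = 40+4 = 44
i=2,n=6: not 2>6, total = 44+4 = 48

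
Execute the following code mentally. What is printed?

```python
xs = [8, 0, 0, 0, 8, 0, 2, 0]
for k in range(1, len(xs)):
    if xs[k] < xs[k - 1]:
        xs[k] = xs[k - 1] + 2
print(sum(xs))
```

120

k=1: 0<8, xs[1] = 8+2 = 10 → [8, 10, 0, 0, 8, 0, 2, 0]
k=2: 0<10, xs[2] = 10+2 = 12 → [8, 10, 12, 0, 8, 0, 2, 0]
k=3: 0<12, xs[3] = 12+2 = 14 → [8, 10, 12, 14, 8, 0, 2, 0]
k=4: 8<14, xs[4] = 14+2 = 16 → [8, 10, 12, 14, 16, 0, 2, 0]
k=5: 0<16, xs[5] = 16+2 = 18 → [8, 10, 12, 14, 16, 18, 2, 0]
k=6: 2<18, xs[6] = 18+2 = 20 → [8, 10, 12, 14, 16, 18, 20, 0]
k=7: 0<20, xs[7] = 20+2 = 22 → [8, 10, 12, 14, 16, 18, 20, 22]
sum = 120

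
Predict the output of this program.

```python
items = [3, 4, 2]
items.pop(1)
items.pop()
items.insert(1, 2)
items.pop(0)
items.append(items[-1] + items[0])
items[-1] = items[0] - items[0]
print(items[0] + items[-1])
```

pop(1) removes 4 → [3, 2]
pop() removes 2 → [3]
insert 2 at 1 → [3, 2]
pop(0) removes 3 → [2]
append items[-1]+items[0] = 2+2 = 4 → [2, 4]
items[-1] = items[0]-items[0] = 2-2 = 0 → [2, 0]
items[0]+items[-1] = 2+0 = 2

2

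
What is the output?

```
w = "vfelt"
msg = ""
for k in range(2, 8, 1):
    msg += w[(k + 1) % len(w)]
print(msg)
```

ltvfel

k=2: add w[3]='l' → 'l'
k=3: add w[4]='t' → 'lt'
k=4: add w[0]='v' → 'ltv'
k=5: add w[1]='f' → 'ltvf'
k=6: add w[2]='e' → 'ltvfe'
k=7: add w[3]='l' → 'ltvfel'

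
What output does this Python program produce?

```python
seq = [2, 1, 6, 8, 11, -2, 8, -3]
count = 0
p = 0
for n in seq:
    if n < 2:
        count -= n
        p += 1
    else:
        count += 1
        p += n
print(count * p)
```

342

n=2: not <2, count = 0+1 = 1; p=2
n=1: <2, count = 1-1 = 0; p=3
n=6: not <2, count = 0+1 = 1; p=9
n=8: not <2, count = 1+1 = 2; p=17
n=11: not <2, count = 2+1 = 3; p=28
n=-2: <2, count = 3-(-2) = 5; p=29
n=8: not <2, count = 5+1 = 6; p=37
n=-3: <2, count = 6-(-3) = 9; p=38
count*p = 9*38 = 342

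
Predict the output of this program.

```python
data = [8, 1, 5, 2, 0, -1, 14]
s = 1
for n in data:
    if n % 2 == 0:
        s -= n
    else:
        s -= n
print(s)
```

-28

n=8: even, s = 1-8 = -7
n=1: not even, s = (-7)-1 = -8
n=5: not even, s = (-8)-5 = -13
n=2: even, s = (-13)-2 = -15
n=0: even, s = (-15)-0 = -15
n=-1: not even, s = (-15)-(-1) = -14
n=14: even, s = (-14)-14 = -28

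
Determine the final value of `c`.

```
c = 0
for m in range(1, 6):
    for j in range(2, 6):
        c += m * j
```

210

m=1,j=2: c = 0+2 = 2
m=1,j=3: c = 2+3 = 5
m=1,j=4: c = 5+4 = 9
m=1,j=5: c = 9+5 = 14
m=2,j=2: c = 14+4 = 18
m=2,j=3: c = 18+6 = 24
m=2,j=4: c = 24+8 = 32
m=2,j=5: c = 32+10 = 42
m=3,j=2: c = 42+6 = 48
m=3,j=3: c = 48+9 = 57
m=3,j=4: c = 57+12 = 69
m=3,j=5: c = 69+15 = 84
m=4,j=2: c = 84+8 = 92
m=4,j=3: c = 92+12 = 104
m=4,j=4: c = 104+16 = 120
m=4,j=5: c = 120+20 = 140
m=5,j=2: c = 140+10 = 150
m=5,j=3: c = 150+15 = 165
m=5,j=4: c = 165+20 = 185
m=5,j=5: c = 185+25 = 210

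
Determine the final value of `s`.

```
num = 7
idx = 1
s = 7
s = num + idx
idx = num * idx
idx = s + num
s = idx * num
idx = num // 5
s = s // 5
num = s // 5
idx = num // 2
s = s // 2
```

s = 7+1 = 8
idx = 7*1 = 7
idx = 8+7 = 15
s = 15*7 = 105
idx = 7//5 = 1
s = 105//5 = 21
num = 21//5 = 4
idx = 4//2 = 2
s = 21//2 = 10

10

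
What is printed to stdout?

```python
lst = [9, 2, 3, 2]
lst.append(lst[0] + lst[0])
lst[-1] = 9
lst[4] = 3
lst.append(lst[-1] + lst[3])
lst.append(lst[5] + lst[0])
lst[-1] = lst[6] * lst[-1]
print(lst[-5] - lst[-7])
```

append lst[0]+lst[0] = 9+9 = 18 → [9, 2, 3, 2, 18]
lst[-1] = 9 → [9, 2, 3, 2, 9]
lst[4] = 3 → [9, 2, 3, 2, 3]
append lst[-1]+lst[3] = 3+2 = 5 → [9, 2, 3, 2, 3, 5]
append lst[5]+lst[0] = 5+9 = 14 → [9, 2, 3, 2, 3, 5, 14]
lst[-1] = lst[6]*lst[-1] = 14*14 = 196 → [9, 2, 3, 2, 3, 5, 196]
lst[-5]-lst[-7] = 3-9 = -6

-6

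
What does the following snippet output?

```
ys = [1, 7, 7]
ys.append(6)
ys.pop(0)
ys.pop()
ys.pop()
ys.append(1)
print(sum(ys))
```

8

append 6 → [1, 7, 7, 6]
pop(0) removes 1 → [7, 7, 6]
pop() removes 6 → [7, 7]
pop() removes 7 → [7]
append 1 → [7, 1]
sum = 8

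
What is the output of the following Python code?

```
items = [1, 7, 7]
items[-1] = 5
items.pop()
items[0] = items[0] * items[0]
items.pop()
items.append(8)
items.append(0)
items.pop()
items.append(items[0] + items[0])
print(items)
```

[1, 8, 2]

items[-1] = 5 → [1, 7, 5]
pop() removes 5 → [1, 7]
items[0] = items[0]*items[0] = 1*1 = 1 → [1, 7]
pop() removes 7 → [1]
append 8 → [1, 8]
append 0 → [1, 8, 0]
pop() removes 0 → [1, 8]
append items[0]+items[0] = 1+1 = 2 → [1, 8, 2]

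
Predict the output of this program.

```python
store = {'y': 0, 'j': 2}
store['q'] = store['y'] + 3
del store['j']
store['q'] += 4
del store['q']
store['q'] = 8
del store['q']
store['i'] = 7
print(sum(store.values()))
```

7

store['q'] = store['y']+3 = 3 → {'y': 0, 'j': 2, 'q': 3}
del 'j' → {'y': 0, 'q': 3}
store['q'] = 3+4 = 7 → {'y': 0, 'q': 7}
del 'q' → {'y': 0}
store['q'] = 8 → {'y': 0, 'q': 8}
del 'q' → {'y': 0}
store['i'] = 7 → {'y': 0, 'i': 7}
sum of values = 7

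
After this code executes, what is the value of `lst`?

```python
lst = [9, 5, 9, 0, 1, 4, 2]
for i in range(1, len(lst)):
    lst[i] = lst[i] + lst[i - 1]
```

[9, 14, 23, 23, 24, 28, 30]

i=1: lst[1] = 5+9 = 14 → [9, 14, 9, 0, 1, 4, 2]
i=2: lst[2] = 9+14 = 23 → [9, 14, 23, 0, 1, 4, 2]
i=3: lst[3] = 0+23 = 23 → [9, 14, 23, 23, 1, 4, 2]
i=4: lst[4] = 1+23 = 24 → [9, 14, 23, 23, 24, 4, 2]
i=5: lst[5] = 4+24 = 28 → [9, 14, 23, 23, 24, 28, 2]
i=6: lst[6] = 2+28 = 30 → [9, 14, 23, 23, 24, 28, 30]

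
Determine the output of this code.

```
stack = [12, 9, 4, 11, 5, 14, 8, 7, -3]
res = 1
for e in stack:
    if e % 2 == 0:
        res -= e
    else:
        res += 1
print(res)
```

e=12: even, res = 1-12 = -11
e=9: not even, res = (-11)+1 = -10
e=4: even, res = (-10)-4 = -14
e=11: not even, res = (-14)+1 = -13
e=5: not even, res = (-13)+1 = -12
e=14: even, res = (-12)-14 = -26
e=8: even, res = (-26)-8 = -34
e=7: not even, res = (-34)+1 = -33
e=-3: not even, res = (-33)+1 = -32

-32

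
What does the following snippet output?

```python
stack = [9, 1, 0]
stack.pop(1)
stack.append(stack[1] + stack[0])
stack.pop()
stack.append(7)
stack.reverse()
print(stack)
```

[7, 0, 9]

pop(1) removes 1 → [9, 0]
append stack[1]+stack[0] = 0+9 = 9 → [9, 0, 9]
pop() removes 9 → [9, 0]
append 7 → [9, 0, 7]
reverse → [7, 0, 9]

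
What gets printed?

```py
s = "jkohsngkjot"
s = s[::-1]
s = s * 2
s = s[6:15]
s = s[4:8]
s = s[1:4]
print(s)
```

reverse → 'tojkgnshokj'
repeat ×2 → 'tojkgnshokjtojkgnshokj'
slice [6:15] → 'shokjtojk'
slice [4:8] → 'jtoj'
slice [1:4] → 'toj'

toj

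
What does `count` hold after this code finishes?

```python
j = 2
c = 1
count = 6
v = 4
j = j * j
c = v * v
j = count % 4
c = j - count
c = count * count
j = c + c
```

6

j = 2*2 = 4
c = 4*4 = 16
j = 6%4 = 2
c = 2-6 = -4
c = 6*6 = 36
j = 36+36 = 72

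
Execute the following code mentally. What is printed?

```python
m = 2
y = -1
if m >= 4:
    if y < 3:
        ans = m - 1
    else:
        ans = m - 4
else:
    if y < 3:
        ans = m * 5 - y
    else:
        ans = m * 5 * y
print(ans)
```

11

m=2, y=-1
m >= 4 is False; y < 3 is True
→ ans = m * 5 - y = 11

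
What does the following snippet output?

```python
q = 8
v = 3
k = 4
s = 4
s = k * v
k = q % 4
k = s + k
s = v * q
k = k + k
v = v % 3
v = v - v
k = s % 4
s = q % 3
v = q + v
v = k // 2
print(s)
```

s = 4*3 = 12
k = 8%4 = 0
k = 12+0 = 12
s = 3*8 = 24
k = 12+12 = 24
v = 3%3 = 0
v = 0-0 = 0
k = 24%4 = 0
s = 8%3 = 2
v = 8+0 = 8
v = 0//2 = 0

2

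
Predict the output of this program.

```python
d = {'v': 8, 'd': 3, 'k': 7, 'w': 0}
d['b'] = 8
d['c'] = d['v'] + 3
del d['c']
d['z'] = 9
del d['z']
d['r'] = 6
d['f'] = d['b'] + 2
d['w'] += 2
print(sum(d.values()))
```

44

d['b'] = 8 → {'v': 8, 'd': 3, 'k': 7, 'w': 0, 'b': 8}
d['c'] = d['v']+3 = 11 → {'v': 8, 'd': 3, 'k': 7, 'w': 0, 'b': 8, 'c': 11}
del 'c' → {'v': 8, 'd': 3, 'k': 7, 'w': 0, 'b': 8}
d['z'] = 9 → {'v': 8, 'd': 3, 'k': 7, 'w': 0, 'b': 8, 'z': 9}
del 'z' → {'v': 8, 'd': 3, 'k': 7, 'w': 0, 'b': 8}
d['r'] = 6 → {'v': 8, 'd': 3, 'k': 7, 'w': 0, 'b': 8, 'r': 6}
d['f'] = d['b']+2 = 10 → {'v': 8, 'd': 3, 'k': 7, 'w': 0, 'b': 8, 'r': 6, 'f': 10}
d['w'] = 0+2 = 2 → {'v': 8, 'd': 3, 'k': 7, 'w': 2, 'b': 8, 'r': 6, 'f': 10}
sum of values = 44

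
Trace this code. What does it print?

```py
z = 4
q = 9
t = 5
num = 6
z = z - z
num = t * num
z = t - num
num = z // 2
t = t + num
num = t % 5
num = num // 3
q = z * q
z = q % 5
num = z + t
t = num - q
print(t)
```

217

z = 4-4 = 0
num = 5*6 = 30
z = 5-30 = -25
num = (-25)//2 = -13
t = 5+(-13) = -8
num = (-8)%5 = 2
num = 2//3 = 0
q = (-25)*9 = -225
z = (-225)%5 = 0
num = 0+(-8) = -8
t = (-8)-(-225) = 217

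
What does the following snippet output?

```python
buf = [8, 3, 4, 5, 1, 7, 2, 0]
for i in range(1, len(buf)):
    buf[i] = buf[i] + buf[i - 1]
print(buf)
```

i=1: buf[1] = 3+8 = 11 → [8, 11, 4, 5, 1, 7, 2, 0]
i=2: buf[2] = 4+11 = 15 → [8, 11, 15, 5, 1, 7, 2, 0]
i=3: buf[3] = 5+15 = 20 → [8, 11, 15, 20, 1, 7, 2, 0]
i=4: buf[4] = 1+20 = 21 → [8, 11, 15, 20, 21, 7, 2, 0]
i=5: buf[5] = 7+21 = 28 → [8, 11, 15, 20, 21, 28, 2, 0]
i=6: buf[6] = 2+28 = 30 → [8, 11, 15, 20, 21, 28, 30, 0]
i=7: buf[7] = 0+30 = 30 → [8, 11, 15, 20, 21, 28, 30, 30]

[8, 11, 15, 20, 21, 28, 30, 30]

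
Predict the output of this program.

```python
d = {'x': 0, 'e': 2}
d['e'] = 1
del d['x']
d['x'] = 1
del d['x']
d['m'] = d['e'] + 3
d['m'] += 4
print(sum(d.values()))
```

d['e'] = 1 → {'x': 0, 'e': 1}
del 'x' → {'e': 1}
d['x'] = 1 → {'e': 1, 'x': 1}
del 'x' → {'e': 1}
d['m'] = d['e']+3 = 4 → {'e': 1, 'm': 4}
d['m'] = 4+4 = 8 → {'e': 1, 'm': 8}
sum of values = 9

9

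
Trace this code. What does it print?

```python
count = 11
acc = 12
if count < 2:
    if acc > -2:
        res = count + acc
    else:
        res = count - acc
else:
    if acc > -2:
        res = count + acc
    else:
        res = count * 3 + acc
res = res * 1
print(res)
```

23

count=11, acc=12
count < 2 is False; acc > -2 is True
→ res = count + acc = 23
res = 23*1 = 23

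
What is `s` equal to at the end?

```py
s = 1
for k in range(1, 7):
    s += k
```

22

k=1: s = 1+1 = 2
k=2: s = 2+2 = 4
k=3: s = 4+3 = 7
k=4: s = 7+4 = 11
k=5: s = 11+5 = 16
k=6: s = 16+6 = 22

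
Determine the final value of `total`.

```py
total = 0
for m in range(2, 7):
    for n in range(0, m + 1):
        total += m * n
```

265

m=2,n=0: total = 0+0 = 0
m=2,n=1: total = 0+2 = 2
m=2,n=2: total = 2+4 = 6
m=3,n=0: total = 6+0 = 6
m=3,n=1: total = 6+3 = 9
m=3,n=2: total = 9+6 = 15
m=3,n=3: total = 15+9 = 24
m=4,n=0: total = 24+0 = 24
m=4,n=1: total = 24+4 = 28
m=4,n=2: total = 28+8 = 36
m=4,n=3: total = 36+12 = 48
m=4,n=4: total = 48+16 = 64
m=5,n=0: total = 64+0 = 64
m=5,n=1: total = 64+5 = 69
m=5,n=2: total = 69+10 = 79
m=5,n=3: total = 79+15 = 94
m=5,n=4: total = 94+20 = 114
m=5,n=5: total = 114+25 = 139
m=6,n=0: total = 139+0 = 139
m=6,n=1: total = 139+6 = 145
m=6,n=2: total = 145+12 = 157
m=6,n=3: total = 157+18 = 175
m=6,n=4: total = 175+24 = 199
m=6,n=5: total = 199+30 = 229
m=6,n=6: total = 229+36 = 265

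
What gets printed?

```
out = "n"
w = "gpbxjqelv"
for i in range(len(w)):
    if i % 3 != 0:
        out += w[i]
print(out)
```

i=0: skip
i=1: add 'p' → 'np'
i=2: add 'b' → 'npb'
i=3: skip
i=4: add 'j' → 'npbj'
i=5: add 'q' → 'npbjq'
i=6: skip
i=7: add 'l' → 'npbjql'
i=8: add 'v' → 'npbjqlv'

npbjqlv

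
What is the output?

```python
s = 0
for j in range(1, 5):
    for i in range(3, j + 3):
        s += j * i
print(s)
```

j=1,i=3: s = 0+3 = 3
j=2,i=3: s = 3+6 = 9
j=2,i=4: s = 9+8 = 17
j=3,i=3: s = 17+9 = 26
j=3,i=4: s = 26+12 = 38
j=3,i=5: s = 38+15 = 53
j=4,i=3: s = 53+12 = 65
j=4,i=4: s = 65+16 = 81
j=4,i=5: s = 81+20 = 101
j=4,i=6: s = 101+24 = 125

125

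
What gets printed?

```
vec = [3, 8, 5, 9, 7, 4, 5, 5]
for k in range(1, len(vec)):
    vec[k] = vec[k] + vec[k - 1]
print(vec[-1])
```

k=1: vec[1] = 8+3 = 11 → [3, 11, 5, 9, 7, 4, 5, 5]
k=2: vec[2] = 5+11 = 16 → [3, 11, 16, 9, 7, 4, 5, 5]
k=3: vec[3] = 9+16 = 25 → [3, 11, 16, 25, 7, 4, 5, 5]
k=4: vec[4] = 7+25 = 32 → [3, 11, 16, 25, 32, 4, 5, 5]
k=5: vec[5] = 4+32 = 36 → [3, 11, 16, 25, 32, 36, 5, 5]
k=6: vec[6] = 5+36 = 41 → [3, 11, 16, 25, 32, 36, 41, 5]
k=7: vec[7] = 5+41 = 46 → [3, 11, 16, 25, 32, 36, 41, 46]

46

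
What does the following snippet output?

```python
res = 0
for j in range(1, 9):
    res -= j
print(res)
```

j=1: res = 0-1 = -1
j=2: res = (-1)-2 = -3
j=3: res = (-3)-3 = -6
j=4: res = (-6)-4 = -10
j=5: res = (-10)-5 = -15
j=6: res = (-15)-6 = -21
j=7: res = (-21)-7 = -28
j=8: res = (-28)-8 = -36

-36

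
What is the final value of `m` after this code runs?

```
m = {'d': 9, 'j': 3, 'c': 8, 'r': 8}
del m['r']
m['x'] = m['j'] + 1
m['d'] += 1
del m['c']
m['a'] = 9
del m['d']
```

{'j': 3, 'x': 4, 'a': 9}

del 'r' → {'d': 9, 'j': 3, 'c': 8}
m['x'] = m['j']+1 = 4 → {'d': 9, 'j': 3, 'c': 8, 'x': 4}
m['d'] = 9+1 = 10 → {'d': 10, 'j': 3, 'c': 8, 'x': 4}
del 'c' → {'d': 10, 'j': 3, 'x': 4}
m['a'] = 9 → {'d': 10, 'j': 3, 'x': 4, 'a': 9}
del 'd' → {'j': 3, 'x': 4, 'a': 9}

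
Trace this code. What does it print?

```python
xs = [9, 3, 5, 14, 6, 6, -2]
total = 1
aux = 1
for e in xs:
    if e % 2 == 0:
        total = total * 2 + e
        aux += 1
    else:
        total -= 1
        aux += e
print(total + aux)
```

136

e=9: not even, total = 1-1 = 0; aux=10
e=3: not even, total = 0-1 = -1; aux=13
e=5: not even, total = (-1)-1 = -2; aux=18
e=14: even, total = (-2)*2+14 = 10; aux=19
e=6: even, total = 10*2+6 = 26; aux=20
e=6: even, total = 26*2+6 = 58; aux=21
e=-2: even, total = 58*2+(-2) = 114; aux=22
total+aux = 114+22 = 136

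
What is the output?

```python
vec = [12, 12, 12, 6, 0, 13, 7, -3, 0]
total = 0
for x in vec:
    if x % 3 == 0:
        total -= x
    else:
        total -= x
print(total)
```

x=12: %3==0, total = 0-12 = -12
x=12: %3==0, total = (-12)-12 = -24
x=12: %3==0, total = (-24)-12 = -36
x=6: %3==0, total = (-36)-6 = -42
x=0: %3==0, total = (-42)-0 = -42
x=13: not %3==0, total = (-42)-13 = -55
x=7: not %3==0, total = (-55)-7 = -62
x=-3: %3==0, total = (-62)-(-3) = -59
x=0: %3==0, total = (-59)-0 = -59

-59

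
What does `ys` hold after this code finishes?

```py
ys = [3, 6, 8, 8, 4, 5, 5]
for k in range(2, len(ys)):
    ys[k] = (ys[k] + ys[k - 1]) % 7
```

[3, 6, 0, 1, 5, 3, 1]

k=2: ys[2] = (8+6)%7 = 0 → [3, 6, 0, 8, 4, 5, 5]
k=3: ys[3] = (8+0)%7 = 1 → [3, 6, 0, 1, 4, 5, 5]
k=4: ys[4] = (4+1)%7 = 5 → [3, 6, 0, 1, 5, 5, 5]
k=5: ys[5] = (5+5)%7 = 3 → [3, 6, 0, 1, 5, 3, 5]
k=6: ys[6] = (5+3)%7 = 1 → [3, 6, 0, 1, 5, 3, 1]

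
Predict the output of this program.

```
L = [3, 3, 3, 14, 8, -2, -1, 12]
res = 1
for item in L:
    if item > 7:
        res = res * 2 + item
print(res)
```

92

item=3: not >7
item=3: not >7
item=3: not >7
item=14: >7, res = 1*2+14 = 16
item=8: >7, res = 16*2+8 = 40
item=-2: not >7
item=-1: not >7
item=12: >7, res = 40*2+12 = 92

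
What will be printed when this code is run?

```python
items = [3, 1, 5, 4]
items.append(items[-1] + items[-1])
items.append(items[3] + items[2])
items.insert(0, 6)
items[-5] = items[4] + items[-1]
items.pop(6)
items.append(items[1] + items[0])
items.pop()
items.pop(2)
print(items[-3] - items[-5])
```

-1

append items[-1]+items[-1] = 4+4 = 8 → [3, 1, 5, 4, 8]
append items[3]+items[2] = 4+5 = 9 → [3, 1, 5, 4, 8, 9]
insert 6 at 0 → [6, 3, 1, 5, 4, 8, 9]
items[-5] = items[4]+items[-1] = 4+9 = 13 → [6, 3, 13, 5, 4, 8, 9]
pop(6) removes 9 → [6, 3, 13, 5, 4, 8]
append items[1]+items[0] = 3+6 = 9 → [6, 3, 13, 5, 4, 8, 9]
pop() removes 9 → [6, 3, 13, 5, 4, 8]
pop(2) removes 13 → [6, 3, 5, 4, 8]
items[-3]-items[-5] = 5-6 = -1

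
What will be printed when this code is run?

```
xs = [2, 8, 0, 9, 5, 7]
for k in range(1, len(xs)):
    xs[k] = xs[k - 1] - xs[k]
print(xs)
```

[2, -6, -6, -15, -20, -27]

k=1: xs[1] = 2-8 = -6 → [2, -6, 0, 9, 5, 7]
k=2: xs[2] = (-6)-0 = -6 → [2, -6, -6, 9, 5, 7]
k=3: xs[3] = (-6)-9 = -15 → [2, -6, -6, -15, 5, 7]
k=4: xs[4] = (-15)-5 = -20 → [2, -6, -6, -15, -20, 7]
k=5: xs[5] = (-20)-7 = -27 → [2, -6, -6, -15, -20, -27]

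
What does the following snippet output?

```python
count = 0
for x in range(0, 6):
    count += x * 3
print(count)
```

45

x=0: count = 0+0*3 = 0
x=1: count = 0+1*3 = 3
x=2: count = 3+2*3 = 9
x=3: count = 9+3*3 = 18
x=4: count = 18+4*3 = 30
x=5: count = 30+5*3 = 45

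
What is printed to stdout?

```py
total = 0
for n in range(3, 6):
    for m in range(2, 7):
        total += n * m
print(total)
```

n=3,m=2: total = 0+6 = 6
n=3,m=3: total = 6+9 = 15
n=3,m=4: total = 15+12 = 27
n=3,m=5: total = 27+15 = 42
n=3,m=6: total = 42+18 = 60
n=4,m=2: total = 60+8 = 68
n=4,m=3: total = 68+12 = 80
n=4,m=4: total = 80+16 = 96
n=4,m=5: total = 96+20 = 116
n=4,m=6: total = 116+24 = 140
n=5,m=2: total = 140+10 = 150
n=5,m=3: total = 150+15 = 165
n=5,m=4: total = 165+20 = 185
n=5,m=5: total = 185+25 = 210
n=5,m=6: total = 210+30 = 240

240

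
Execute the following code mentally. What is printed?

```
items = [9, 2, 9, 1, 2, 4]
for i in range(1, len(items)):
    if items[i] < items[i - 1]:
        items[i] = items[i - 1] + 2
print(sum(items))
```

i=1: 2<9, items[1] = 9+2 = 11 → [9, 11, 9, 1, 2, 4]
i=2: 9<11, items[2] = 11+2 = 13 → [9, 11, 13, 1, 2, 4]
i=3: 1<13, items[3] = 13+2 = 15 → [9, 11, 13, 15, 2, 4]
i=4: 2<15, items[4] = 15+2 = 17 → [9, 11, 13, 15, 17, 4]
i=5: 4<17, items[5] = 17+2 = 19 → [9, 11, 13, 15, 17, 19]
sum = 84

84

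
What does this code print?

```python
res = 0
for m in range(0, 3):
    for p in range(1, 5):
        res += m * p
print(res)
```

30

m=0,p=1: res = 0+0 = 0
m=0,p=2: res = 0+0 = 0
m=0,p=3: res = 0+0 = 0
m=0,p=4: res = 0+0 = 0
m=1,p=1: res = 0+1 = 1
m=1,p=2: res = 1+2 = 3
m=1,p=3: res = 3+3 = 6
m=1,p=4: res = 6+4 = 10
m=2,p=1: res = 10+2 = 12
m=2,p=2: res = 12+4 = 16
m=2,p=3: res = 16+6 = 22
m=2,p=4: res = 22+8 = 30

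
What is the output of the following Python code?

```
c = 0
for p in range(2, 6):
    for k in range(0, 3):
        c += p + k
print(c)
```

p=2,k=0: c = 0+2 = 2
p=2,k=1: c = 2+3 = 5
p=2,k=2: c = 5+4 = 9
p=3,k=0: c = 9+3 = 12
p=3,k=1: c = 12+4 = 16
p=3,k=2: c = 16+5 = 21
p=4,k=0: c = 21+4 = 25
p=4,k=1: c = 25+5 = 30
p=4,k=2: c = 30+6 = 36
p=5,k=0: c = 36+5 = 41
p=5,k=1: c = 41+6 = 47
p=5,k=2: c = 47+7 = 54

54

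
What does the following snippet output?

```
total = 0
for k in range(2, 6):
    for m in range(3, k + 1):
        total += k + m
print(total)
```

k=3,m=3: total = 0+6 = 6
k=4,m=3: total = 6+7 = 13
k=4,m=4: total = 13+8 = 21
k=5,m=3: total = 21+8 = 29
k=5,m=4: total = 29+9 = 38
k=5,m=5: total = 38+10 = 48

48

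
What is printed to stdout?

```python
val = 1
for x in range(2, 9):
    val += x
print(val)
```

36

x=2: val = 1+2 = 3
x=3: val = 3+3 = 6
x=4: val = 6+4 = 10
x=5: val = 10+5 = 15
x=6: val = 15+6 = 21
x=7: val = 21+7 = 28
x=8: val = 28+8 = 36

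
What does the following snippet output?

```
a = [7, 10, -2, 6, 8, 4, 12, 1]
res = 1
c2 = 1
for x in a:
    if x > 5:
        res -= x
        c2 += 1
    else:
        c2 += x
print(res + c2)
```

x=7: >5, res = 1-7 = -6; c2=2
x=10: >5, res = (-6)-10 = -16; c2=3
x=-2: not >5; c2=1
x=6: >5, res = (-16)-6 = -22; c2=2
x=8: >5, res = (-22)-8 = -30; c2=3
x=4: not >5; c2=7
x=12: >5, res = (-30)-12 = -42; c2=8
x=1: not >5; c2=9
res+c2 = (-42)+9 = -33

-33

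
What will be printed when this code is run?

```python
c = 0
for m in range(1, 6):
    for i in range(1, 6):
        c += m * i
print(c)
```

m=1,i=1: c = 0+1 = 1
m=1,i=2: c = 1+2 = 3
m=1,i=3: c = 3+3 = 6
m=1,i=4: c = 6+4 = 10
m=1,i=5: c = 10+5 = 15
m=2,i=1: c = 15+2 = 17
m=2,i=2: c = 17+4 = 21
m=2,i=3: c = 21+6 = 27
m=2,i=4: c = 27+8 = 35
m=2,i=5: c = 35+10 = 45
m=3,i=1: c = 45+3 = 48
m=3,i=2: c = 48+6 = 54
m=3,i=3: c = 54+9 = 63
m=3,i=4: c = 63+12 = 75
m=3,i=5: c = 75+15 = 90
m=4,i=1: c = 90+4 = 94
m=4,i=2: c = 94+8 = 102
m=4,i=3: c = 102+12 = 114
m=4,i=4: c = 114+16 = 130
m=4,i=5: c = 130+20 = 150
m=5,i=1: c = 150+5 = 155
m=5,i=2: c = 155+10 = 165
m=5,i=3: c = 165+15 = 180
m=5,i=4: c = 180+20 = 200
m=5,i=5: c = 200+25 = 225

225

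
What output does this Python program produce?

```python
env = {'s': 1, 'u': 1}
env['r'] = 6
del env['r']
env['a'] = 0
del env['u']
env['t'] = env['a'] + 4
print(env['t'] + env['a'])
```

env['r'] = 6 → {'s': 1, 'u': 1, 'r': 6}
del 'r' → {'s': 1, 'u': 1}
env['a'] = 0 → {'s': 1, 'u': 1, 'a': 0}
del 'u' → {'s': 1, 'a': 0}
env['t'] = env['a']+4 = 4 → {'s': 1, 'a': 0, 't': 4}
env['t']+env['a'] = 4+0 = 4

4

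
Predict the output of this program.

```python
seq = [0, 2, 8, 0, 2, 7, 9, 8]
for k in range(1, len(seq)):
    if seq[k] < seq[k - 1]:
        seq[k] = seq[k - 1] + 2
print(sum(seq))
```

k=1: 2>=0, unchanged → [0, 2, 8, 0, 2, 7, 9, 8]
k=2: 8>=2, unchanged → [0, 2, 8, 0, 2, 7, 9, 8]
k=3: 0<8, seq[3] = 8+2 = 10 → [0, 2, 8, 10, 2, 7, 9, 8]
k=4: 2<10, seq[4] = 10+2 = 12 → [0, 2, 8, 10, 12, 7, 9, 8]
k=5: 7<12, seq[5] = 12+2 = 14 → [0, 2, 8, 10, 12, 14, 9, 8]
k=6: 9<14, seq[6] = 14+2 = 16 → [0, 2, 8, 10, 12, 14, 16, 8]
k=7: 8<16, seq[7] = 16+2 = 18 → [0, 2, 8, 10, 12, 14, 16, 18]
sum = 80

80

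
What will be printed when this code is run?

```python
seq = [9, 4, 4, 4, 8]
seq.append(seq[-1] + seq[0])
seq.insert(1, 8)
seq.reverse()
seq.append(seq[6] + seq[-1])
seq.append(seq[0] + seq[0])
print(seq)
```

[17, 8, 4, 4, 4, 8, 9, 18, 34]

append seq[-1]+seq[0] = 8+9 = 17 → [9, 4, 4, 4, 8, 17]
insert 8 at 1 → [9, 8, 4, 4, 4, 8, 17]
reverse → [17, 8, 4, 4, 4, 8, 9]
append seq[6]+seq[-1] = 9+9 = 18 → [17, 8, 4, 4, 4, 8, 9, 18]
append seq[0]+seq[0] = 17+17 = 34 → [17, 8, 4, 4, 4, 8, 9, 18, 34]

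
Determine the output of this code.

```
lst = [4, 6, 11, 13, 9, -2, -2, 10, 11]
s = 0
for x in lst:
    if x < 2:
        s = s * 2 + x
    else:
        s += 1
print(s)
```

x=4: not <2, s = 0+1 = 1
x=6: not <2, s = 1+1 = 2
x=11: not <2, s = 2+1 = 3
x=13: not <2, s = 3+1 = 4
x=9: not <2, s = 4+1 = 5
x=-2: <2, s = 5*2+(-2) = 8
x=-2: <2, s = 8*2+(-2) = 14
x=10: not <2, s = 14+1 = 15
x=11: not <2, s = 15+1 = 16

16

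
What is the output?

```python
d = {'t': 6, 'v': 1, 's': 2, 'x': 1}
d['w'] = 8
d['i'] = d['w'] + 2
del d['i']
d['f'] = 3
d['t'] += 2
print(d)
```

{'t': 8, 'v': 1, 's': 2, 'x': 1, 'w': 8, 'f': 3}

d['w'] = 8 → {'t': 6, 'v': 1, 's': 2, 'x': 1, 'w': 8}
d['i'] = d['w']+2 = 10 → {'t': 6, 'v': 1, 's': 2, 'x': 1, 'w': 8, 'i': 10}
del 'i' → {'t': 6, 'v': 1, 's': 2, 'x': 1, 'w': 8}
d['f'] = 3 → {'t': 6, 'v': 1, 's': 2, 'x': 1, 'w': 8, 'f': 3}
d['t'] = 6+2 = 8 → {'t': 8, 'v': 1, 's': 2, 'x': 1, 'w': 8, 'f': 3}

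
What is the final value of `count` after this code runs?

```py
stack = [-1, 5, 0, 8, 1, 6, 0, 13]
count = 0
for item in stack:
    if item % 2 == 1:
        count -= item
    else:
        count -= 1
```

-22

item=-1: odd, count = 0-(-1) = 1
item=5: odd, count = 1-5 = -4
item=0: not odd, count = (-4)-1 = -5
item=8: not odd, count = (-5)-1 = -6
item=1: odd, count = (-6)-1 = -7
item=6: not odd, count = (-7)-1 = -8
item=0: not odd, count = (-8)-1 = -9
item=13: odd, count = (-9)-13 = -22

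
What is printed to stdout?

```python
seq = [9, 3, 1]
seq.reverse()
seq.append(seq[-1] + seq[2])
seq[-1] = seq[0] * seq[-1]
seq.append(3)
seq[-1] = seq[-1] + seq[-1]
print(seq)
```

[1, 3, 9, 18, 6]

reverse → [1, 3, 9]
append seq[-1]+seq[2] = 9+9 = 18 → [1, 3, 9, 18]
seq[-1] = seq[0]*seq[-1] = 1*18 = 18 → [1, 3, 9, 18]
append 3 → [1, 3, 9, 18, 3]
seq[-1] = seq[-1]+seq[-1] = 3+3 = 6 → [1, 3, 9, 18, 6]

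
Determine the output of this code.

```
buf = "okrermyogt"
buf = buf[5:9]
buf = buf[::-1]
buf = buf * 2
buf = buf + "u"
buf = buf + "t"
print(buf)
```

slice [5:9] → 'myog'
reverse → 'goym'
repeat ×2 → 'goymgoym'
+ 'u' → 'goymgoymu'
+ 't' → 'goymgoymut'

goymgoymut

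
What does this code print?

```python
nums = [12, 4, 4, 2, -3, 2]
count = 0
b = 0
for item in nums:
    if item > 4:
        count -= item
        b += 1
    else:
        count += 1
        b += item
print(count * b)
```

-70

item=12: >4, count = 0-12 = -12; b=1
item=4: not >4, count = (-12)+1 = -11; b=5
item=4: not >4, count = (-11)+1 = -10; b=9
item=2: not >4, count = (-10)+1 = -9; b=11
item=-3: not >4, count = (-9)+1 = -8; b=8
item=2: not >4, count = (-8)+1 = -7; b=10
count*b = (-7)*10 = -70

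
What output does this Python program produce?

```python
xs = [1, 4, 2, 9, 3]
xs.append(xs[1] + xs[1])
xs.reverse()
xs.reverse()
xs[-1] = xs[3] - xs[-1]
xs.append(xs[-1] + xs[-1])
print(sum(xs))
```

22

append xs[1]+xs[1] = 4+4 = 8 → [1, 4, 2, 9, 3, 8]
reverse → [8, 3, 9, 2, 4, 1]
reverse → [1, 4, 2, 9, 3, 8]
xs[-1] = xs[3]-xs[-1] = 9-8 = 1 → [1, 4, 2, 9, 3, 1]
append xs[-1]+xs[-1] = 1+1 = 2 → [1, 4, 2, 9, 3, 1, 2]
sum = 22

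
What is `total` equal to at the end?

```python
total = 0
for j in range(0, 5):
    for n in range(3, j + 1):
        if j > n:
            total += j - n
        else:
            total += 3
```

7

j=3,n=3: not 3>3, total = 0+3 = 3
j=4,n=3: 4>3, total = 3+1 = 4
j=4,n=4: not 4>4, total = 4+3 = 7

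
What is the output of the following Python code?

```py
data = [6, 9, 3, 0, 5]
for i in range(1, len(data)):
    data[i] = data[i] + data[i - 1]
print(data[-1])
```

23

i=1: data[1] = 9+6 = 15 → [6, 15, 3, 0, 5]
i=2: data[2] = 3+15 = 18 → [6, 15, 18, 0, 5]
i=3: data[3] = 0+18 = 18 → [6, 15, 18, 18, 5]
i=4: data[4] = 5+18 = 23 → [6, 15, 18, 18, 23]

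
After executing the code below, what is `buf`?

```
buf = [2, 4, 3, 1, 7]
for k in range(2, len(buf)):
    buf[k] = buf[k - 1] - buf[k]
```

k=2: buf[2] = 4-3 = 1 → [2, 4, 1, 1, 7]
k=3: buf[3] = 1-1 = 0 → [2, 4, 1, 0, 7]
k=4: buf[4] = 0-7 = -7 → [2, 4, 1, 0, -7]

[2, 4, 1, 0, -7]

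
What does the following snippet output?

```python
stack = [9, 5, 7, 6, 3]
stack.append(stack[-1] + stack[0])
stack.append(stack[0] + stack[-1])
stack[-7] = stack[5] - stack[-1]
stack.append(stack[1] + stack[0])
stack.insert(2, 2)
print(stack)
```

[-9, 5, 2, 7, 6, 3, 12, 21, -4]

append stack[-1]+stack[0] = 3+9 = 12 → [9, 5, 7, 6, 3, 12]
append stack[0]+stack[-1] = 9+12 = 21 → [9, 5, 7, 6, 3, 12, 21]
stack[-7] = stack[5]-stack[-1] = 12-21 = -9 → [-9, 5, 7, 6, 3, 12, 21]
append stack[1]+stack[0] = 5+(-9) = -4 → [-9, 5, 7, 6, 3, 12, 21, -4]
insert 2 at 2 → [-9, 5, 2, 7, 6, 3, 12, 21, -4]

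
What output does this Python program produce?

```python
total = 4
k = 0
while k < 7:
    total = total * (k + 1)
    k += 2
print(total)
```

k=0: total = 4*1 = 4
k=2: total = 4*3 = 12
k=4: total = 12*5 = 60
k=6: total = 60*7 = 420

420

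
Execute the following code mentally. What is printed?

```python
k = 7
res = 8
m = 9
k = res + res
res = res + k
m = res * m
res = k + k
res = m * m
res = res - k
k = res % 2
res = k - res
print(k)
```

0

k = 8+8 = 16
res = 8+16 = 24
m = 24*9 = 216
res = 16+16 = 32
res = 216*216 = 46656
res = 46656-16 = 46640
k = 46640%2 = 0
res = 0-46640 = -46640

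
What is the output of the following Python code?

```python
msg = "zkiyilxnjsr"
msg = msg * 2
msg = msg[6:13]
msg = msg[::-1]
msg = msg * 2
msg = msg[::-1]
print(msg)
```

repeat ×2 → 'zkiyilxnjsrzkiyilxnjsr'
slice [6:13] → 'xnjsrzk'
reverse → 'kzrsjnx'
repeat ×2 → 'kzrsjnxkzrsjnx'
reverse → 'xnjsrzkxnjsrzk'

xnjsrzkxnjsrzk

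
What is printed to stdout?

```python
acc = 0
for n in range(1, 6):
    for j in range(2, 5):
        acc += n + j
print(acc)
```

n=1,j=2: acc = 0+3 = 3
n=1,j=3: acc = 3+4 = 7
n=1,j=4: acc = 7+5 = 12
n=2,j=2: acc = 12+4 = 16
n=2,j=3: acc = 16+5 = 21
n=2,j=4: acc = 21+6 = 27
n=3,j=2: acc = 27+5 = 32
n=3,j=3: acc = 32+6 = 38
n=3,j=4: acc = 38+7 = 45
n=4,j=2: acc = 45+6 = 51
n=4,j=3: acc = 51+7 = 58
n=4,j=4: acc = 58+8 = 66
n=5,j=2: acc = 66+7 = 73
n=5,j=3: acc = 73+8 = 81
n=5,j=4: acc = 81+9 = 90

90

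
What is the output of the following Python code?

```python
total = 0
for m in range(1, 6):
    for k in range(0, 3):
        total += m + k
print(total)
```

60

m=1,k=0: total = 0+1 = 1
m=1,k=1: total = 1+2 = 3
m=1,k=2: total = 3+3 = 6
m=2,k=0: total = 6+2 = 8
m=2,k=1: total = 8+3 = 11
m=2,k=2: total = 11+4 = 15
m=3,k=0: total = 15+3 = 18
m=3,k=1: total = 18+4 = 22
m=3,k=2: total = 22+5 = 27
m=4,k=0: total = 27+4 = 31
m=4,k=1: total = 31+5 = 36
m=4,k=2: total = 36+6 = 42
m=5,k=0: total = 42+5 = 47
m=5,k=1: total = 47+6 = 53
m=5,k=2: total = 53+7 = 60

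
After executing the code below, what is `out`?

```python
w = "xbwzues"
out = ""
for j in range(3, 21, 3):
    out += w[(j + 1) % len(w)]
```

j=3: add w[4]='u' → 'u'
j=6: add w[0]='x' → 'ux'
j=9: add w[3]='z' → 'uxz'
j=12: add w[6]='s' → 'uxzs'
j=15: add w[2]='w' → 'uxzsw'
j=18: add w[5]='e' → 'uxzswe'

'uxzswe'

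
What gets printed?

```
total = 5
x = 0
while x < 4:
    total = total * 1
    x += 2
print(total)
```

5

x=0: total = 5*1 = 5
x=2: total = 5*1 = 5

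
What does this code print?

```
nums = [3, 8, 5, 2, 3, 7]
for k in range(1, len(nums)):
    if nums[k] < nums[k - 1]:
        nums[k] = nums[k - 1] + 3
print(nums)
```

k=1: 8>=3, unchanged → [3, 8, 5, 2, 3, 7]
k=2: 5<8, nums[2] = 8+3 = 11 → [3, 8, 11, 2, 3, 7]
k=3: 2<11, nums[3] = 11+3 = 14 → [3, 8, 11, 14, 3, 7]
k=4: 3<14, nums[4] = 14+3 = 17 → [3, 8, 11, 14, 17, 7]
k=5: 7<17, nums[5] = 17+3 = 20 → [3, 8, 11, 14, 17, 20]

[3, 8, 11, 14, 17, 20]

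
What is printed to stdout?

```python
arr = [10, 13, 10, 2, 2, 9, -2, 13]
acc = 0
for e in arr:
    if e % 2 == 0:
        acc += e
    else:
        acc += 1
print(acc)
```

e=10: even, acc = 0+10 = 10
e=13: not even, acc = 10+1 = 11
e=10: even, acc = 11+10 = 21
e=2: even, acc = 21+2 = 23
e=2: even, acc = 23+2 = 25
e=9: not even, acc = 25+1 = 26
e=-2: even, acc = 26+(-2) = 24
e=13: not even, acc = 24+1 = 25

25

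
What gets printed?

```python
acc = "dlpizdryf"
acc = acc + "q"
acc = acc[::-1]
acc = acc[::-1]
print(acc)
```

dlpizdryfq

+ 'q' → 'dlpizdryfq'
reverse → 'qfyrdzipld'
reverse → 'dlpizdryfq'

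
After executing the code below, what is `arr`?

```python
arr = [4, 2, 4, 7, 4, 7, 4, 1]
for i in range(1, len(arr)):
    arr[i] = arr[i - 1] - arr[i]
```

[4, 2, -2, -9, -13, -20, -24, -25]

i=1: arr[1] = 4-2 = 2 → [4, 2, 4, 7, 4, 7, 4, 1]
i=2: arr[2] = 2-4 = -2 → [4, 2, -2, 7, 4, 7, 4, 1]
i=3: arr[3] = (-2)-7 = -9 → [4, 2, -2, -9, 4, 7, 4, 1]
i=4: arr[4] = (-9)-4 = -13 → [4, 2, -2, -9, -13, 7, 4, 1]
i=5: arr[5] = (-13)-7 = -20 → [4, 2, -2, -9, -13, -20, 4, 1]
i=6: arr[6] = (-20)-4 = -24 → [4, 2, -2, -9, -13, -20, -24, 1]
i=7: arr[7] = (-24)-1 = -25 → [4, 2, -2, -9, -13, -20, -24, -25]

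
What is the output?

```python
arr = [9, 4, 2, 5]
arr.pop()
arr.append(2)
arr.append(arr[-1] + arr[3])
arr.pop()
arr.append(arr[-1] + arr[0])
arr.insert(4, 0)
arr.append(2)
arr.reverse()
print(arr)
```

pop() removes 5 → [9, 4, 2]
append 2 → [9, 4, 2, 2]
append arr[-1]+arr[3] = 2+2 = 4 → [9, 4, 2, 2, 4]
pop() removes 4 → [9, 4, 2, 2]
append arr[-1]+arr[0] = 2+9 = 11 → [9, 4, 2, 2, 11]
insert 0 at 4 → [9, 4, 2, 2, 0, 11]
append 2 → [9, 4, 2, 2, 0, 11, 2]
reverse → [2, 11, 0, 2, 2, 4, 9]

[2, 11, 0, 2, 2, 4, 9]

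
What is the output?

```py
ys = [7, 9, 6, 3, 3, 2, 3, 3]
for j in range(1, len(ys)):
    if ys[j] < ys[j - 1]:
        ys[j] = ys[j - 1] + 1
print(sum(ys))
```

91

j=1: 9>=7, unchanged → [7, 9, 6, 3, 3, 2, 3, 3]
j=2: 6<9, ys[2] = 9+1 = 10 → [7, 9, 10, 3, 3, 2, 3, 3]
j=3: 3<10, ys[3] = 10+1 = 11 → [7, 9, 10, 11, 3, 2, 3, 3]
j=4: 3<11, ys[4] = 11+1 = 12 → [7, 9, 10, 11, 12, 2, 3, 3]
j=5: 2<12, ys[5] = 12+1 = 13 → [7, 9, 10, 11, 12, 13, 3, 3]
j=6: 3<13, ys[6] = 13+1 = 14 → [7, 9, 10, 11, 12, 13, 14, 3]
j=7: 3<14, ys[7] = 14+1 = 15 → [7, 9, 10, 11, 12, 13, 14, 15]
sum = 91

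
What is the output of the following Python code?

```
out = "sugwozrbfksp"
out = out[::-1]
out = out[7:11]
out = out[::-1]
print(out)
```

ugwo

reverse → 'pskfbrzowgus'
slice [7:11] → 'owgu'
reverse → 'ugwo'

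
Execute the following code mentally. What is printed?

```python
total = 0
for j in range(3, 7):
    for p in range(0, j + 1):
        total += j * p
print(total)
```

259

j=3,p=0: total = 0+0 = 0
j=3,p=1: total = 0+3 = 3
j=3,p=2: total = 3+6 = 9
j=3,p=3: total = 9+9 = 18
j=4,p=0: total = 18+0 = 18
j=4,p=1: total = 18+4 = 22
j=4,p=2: total = 22+8 = 30
j=4,p=3: total = 30+12 = 42
j=4,p=4: total = 42+16 = 58
j=5,p=0: total = 58+0 = 58
j=5,p=1: total = 58+5 = 63
j=5,p=2: total = 63+10 = 73
j=5,p=3: total = 73+15 = 88
j=5,p=4: total = 88+20 = 108
j=5,p=5: total = 108+25 = 133
j=6,p=0: total = 133+0 = 133
j=6,p=1: total = 133+6 = 139
j=6,p=2: total = 139+12 = 151
j=6,p=3: total = 151+18 = 169
j=6,p=4: total = 169+24 = 193
j=6,p=5: total = 193+30 = 223
j=6,p=6: total = 223+36 = 259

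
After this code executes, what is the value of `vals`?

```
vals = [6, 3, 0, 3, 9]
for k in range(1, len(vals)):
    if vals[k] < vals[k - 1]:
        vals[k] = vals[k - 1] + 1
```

[6, 7, 8, 9, 9]

k=1: 3<6, vals[1] = 6+1 = 7 → [6, 7, 0, 3, 9]
k=2: 0<7, vals[2] = 7+1 = 8 → [6, 7, 8, 3, 9]
k=3: 3<8, vals[3] = 8+1 = 9 → [6, 7, 8, 9, 9]
k=4: 9>=9, unchanged → [6, 7, 8, 9, 9]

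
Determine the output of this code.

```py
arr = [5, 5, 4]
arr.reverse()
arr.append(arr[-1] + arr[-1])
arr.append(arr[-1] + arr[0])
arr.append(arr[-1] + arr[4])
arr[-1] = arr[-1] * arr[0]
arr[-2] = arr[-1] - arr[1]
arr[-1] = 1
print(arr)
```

[4, 5, 5, 10, 107, 1]

reverse → [4, 5, 5]
append arr[-1]+arr[-1] = 5+5 = 10 → [4, 5, 5, 10]
append arr[-1]+arr[0] = 10+4 = 14 → [4, 5, 5, 10, 14]
append arr[-1]+arr[4] = 14+14 = 28 → [4, 5, 5, 10, 14, 28]
arr[-1] = arr[-1]*arr[0] = 28*4 = 112 → [4, 5, 5, 10, 14, 112]
arr[-2] = arr[-1]-arr[1] = 112-5 = 107 → [4, 5, 5, 10, 107, 112]
arr[-1] = 1 → [4, 5, 5, 10, 107, 1]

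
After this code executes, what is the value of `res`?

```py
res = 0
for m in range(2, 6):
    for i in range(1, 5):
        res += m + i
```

m=2,i=1: res = 0+3 = 3
m=2,i=2: res = 3+4 = 7
m=2,i=3: res = 7+5 = 12
m=2,i=4: res = 12+6 = 18
m=3,i=1: res = 18+4 = 22
m=3,i=2: res = 22+5 = 27
m=3,i=3: res = 27+6 = 33
m=3,i=4: res = 33+7 = 40
m=4,i=1: res = 40+5 = 45
m=4,i=2: res = 45+6 = 51
m=4,i=3: res = 51+7 = 58
m=4,i=4: res = 58+8 = 66
m=5,i=1: res = 66+6 = 72
m=5,i=2: res = 72+7 = 79
m=5,i=3: res = 79+8 = 87
m=5,i=4: res = 87+9 = 96

96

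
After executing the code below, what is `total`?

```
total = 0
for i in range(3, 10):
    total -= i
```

-42

i=3: total = 0-3 = -3
i=4: total = (-3)-4 = -7
i=5: total = (-7)-5 = -12
i=6: total = (-12)-6 = -18
i=7: total = (-18)-7 = -25
i=8: total = (-25)-8 = -33
i=9: total = (-33)-9 = -42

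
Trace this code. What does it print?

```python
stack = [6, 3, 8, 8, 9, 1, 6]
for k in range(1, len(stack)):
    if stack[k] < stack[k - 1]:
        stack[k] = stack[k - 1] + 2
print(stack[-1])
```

k=1: 3<6, stack[1] = 6+2 = 8 → [6, 8, 8, 8, 9, 1, 6]
k=2: 8>=8, unchanged → [6, 8, 8, 8, 9, 1, 6]
k=3: 8>=8, unchanged → [6, 8, 8, 8, 9, 1, 6]
k=4: 9>=8, unchanged → [6, 8, 8, 8, 9, 1, 6]
k=5: 1<9, stack[5] = 9+2 = 11 → [6, 8, 8, 8, 9, 11, 6]
k=6: 6<11, stack[6] = 11+2 = 13 → [6, 8, 8, 8, 9, 11, 13]

13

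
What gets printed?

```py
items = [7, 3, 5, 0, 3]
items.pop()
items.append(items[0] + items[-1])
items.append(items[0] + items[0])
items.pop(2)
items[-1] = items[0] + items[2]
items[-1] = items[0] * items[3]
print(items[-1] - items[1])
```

46

pop() removes 3 → [7, 3, 5, 0]
append items[0]+items[-1] = 7+0 = 7 → [7, 3, 5, 0, 7]
append items[0]+items[0] = 7+7 = 14 → [7, 3, 5, 0, 7, 14]
pop(2) removes 5 → [7, 3, 0, 7, 14]
items[-1] = items[0]+items[2] = 7+0 = 7 → [7, 3, 0, 7, 7]
items[-1] = items[0]*items[3] = 7*7 = 49 → [7, 3, 0, 7, 49]
items[-1]-items[1] = 49-3 = 46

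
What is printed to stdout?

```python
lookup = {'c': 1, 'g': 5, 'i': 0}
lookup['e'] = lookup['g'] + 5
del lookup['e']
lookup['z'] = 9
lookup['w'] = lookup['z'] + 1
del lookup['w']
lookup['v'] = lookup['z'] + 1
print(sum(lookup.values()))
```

25

lookup['e'] = lookup['g']+5 = 10 → {'c': 1, 'g': 5, 'i': 0, 'e': 10}
del 'e' → {'c': 1, 'g': 5, 'i': 0}
lookup['z'] = 9 → {'c': 1, 'g': 5, 'i': 0, 'z': 9}
lookup['w'] = lookup['z']+1 = 10 → {'c': 1, 'g': 5, 'i': 0, 'z': 9, 'w': 10}
del 'w' → {'c': 1, 'g': 5, 'i': 0, 'z': 9}
lookup['v'] = lookup['z']+1 = 10 → {'c': 1, 'g': 5, 'i': 0, 'z': 9, 'v': 10}
sum of values = 25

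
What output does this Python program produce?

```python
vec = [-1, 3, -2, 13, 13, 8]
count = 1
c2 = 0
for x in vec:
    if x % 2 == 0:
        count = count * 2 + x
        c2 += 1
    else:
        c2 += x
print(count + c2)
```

x=-1: not even; c2=-1
x=3: not even; c2=2
x=-2: even, count = 1*2+(-2) = 0; c2=3
x=13: not even; c2=16
x=13: not even; c2=29
x=8: even, count = 0*2+8 = 8; c2=30
count+c2 = 8+30 = 38

38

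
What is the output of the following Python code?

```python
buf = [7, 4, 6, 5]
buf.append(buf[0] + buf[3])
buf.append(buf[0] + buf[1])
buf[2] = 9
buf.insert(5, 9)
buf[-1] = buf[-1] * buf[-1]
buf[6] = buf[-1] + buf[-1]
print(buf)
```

append buf[0]+buf[3] = 7+5 = 12 → [7, 4, 6, 5, 12]
append buf[0]+buf[1] = 7+4 = 11 → [7, 4, 6, 5, 12, 11]
buf[2] = 9 → [7, 4, 9, 5, 12, 11]
insert 9 at 5 → [7, 4, 9, 5, 12, 9, 11]
buf[-1] = buf[-1]*buf[-1] = 11*11 = 121 → [7, 4, 9, 5, 12, 9, 121]
buf[6] = buf[-1]+buf[-1] = 121+121 = 242 → [7, 4, 9, 5, 12, 9, 242]

[7, 4, 9, 5, 12, 9, 242]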